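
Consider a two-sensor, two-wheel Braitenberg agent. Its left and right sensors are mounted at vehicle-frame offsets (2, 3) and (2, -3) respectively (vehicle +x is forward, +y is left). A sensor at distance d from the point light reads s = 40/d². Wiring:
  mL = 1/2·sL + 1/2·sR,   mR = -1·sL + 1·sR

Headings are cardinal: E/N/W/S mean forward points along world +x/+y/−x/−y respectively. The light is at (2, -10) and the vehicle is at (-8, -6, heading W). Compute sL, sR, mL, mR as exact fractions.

left sensor world pos  = (-10, -9); dL² = 145
right sensor world pos = (-10, -3); dR² = 193
sL = 40/145 = 8/29
sR = 40/193 = 40/193
mL = 1/2·sL + 1/2·sR = 1352/5597
mR = -1·sL + 1·sR = -384/5597

8/29 40/193 1352/5597 -384/5597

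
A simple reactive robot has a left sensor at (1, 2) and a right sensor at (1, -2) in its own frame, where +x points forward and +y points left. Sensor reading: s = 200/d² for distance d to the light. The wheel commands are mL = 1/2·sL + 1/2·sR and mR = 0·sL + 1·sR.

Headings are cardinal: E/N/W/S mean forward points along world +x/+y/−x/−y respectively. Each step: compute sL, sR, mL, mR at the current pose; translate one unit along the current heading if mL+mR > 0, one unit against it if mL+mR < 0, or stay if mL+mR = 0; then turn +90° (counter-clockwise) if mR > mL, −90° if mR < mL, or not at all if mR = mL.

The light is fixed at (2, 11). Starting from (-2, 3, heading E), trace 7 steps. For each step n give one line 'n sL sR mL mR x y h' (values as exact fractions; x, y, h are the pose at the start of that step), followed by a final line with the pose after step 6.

0 40/9 200/109 3080/981 200/109 -2 3 E
1 100/41 100/53 4700/2173 100/53 -1 3 S
2 200/137 40/13 4040/1781 40/13 -1 2 W
3 25/13 25/17 375/221 25/17 -2 2 S
4 200/169 200/89 25800/15041 200/89 -2 1 W
5 20/13 20/17 300/221 20/17 -3 1 S
6 40/41 200/117 6440/4797 200/117 -3 0 W
final -4 0 S

n=0: pose=(-2,3,E); sL=40/9, sR=200/109; mL=3080/981, mR=200/109; mL+mR=4880/981 → advance +1; mR−mL=-1280/981 → turn -1·90°
n=1: pose=(-1,3,S); sL=100/41, sR=100/53; mL=4700/2173, mR=100/53; mL+mR=8800/2173 → advance +1; mR−mL=-600/2173 → turn -1·90°
n=2: pose=(-1,2,W); sL=200/137, sR=40/13; mL=4040/1781, mR=40/13; mL+mR=9520/1781 → advance +1; mR−mL=1440/1781 → turn +1·90°
n=3: pose=(-2,2,S); sL=25/13, sR=25/17; mL=375/221, mR=25/17; mL+mR=700/221 → advance +1; mR−mL=-50/221 → turn -1·90°
n=4: pose=(-2,1,W); sL=200/169, sR=200/89; mL=25800/15041, mR=200/89; mL+mR=59600/15041 → advance +1; mR−mL=8000/15041 → turn +1·90°
n=5: pose=(-3,1,S); sL=20/13, sR=20/17; mL=300/221, mR=20/17; mL+mR=560/221 → advance +1; mR−mL=-40/221 → turn -1·90°
n=6: pose=(-3,0,W); sL=40/41, sR=200/117; mL=6440/4797, mR=200/117; mL+mR=4880/1599 → advance +1; mR−mL=1760/4797 → turn +1·90°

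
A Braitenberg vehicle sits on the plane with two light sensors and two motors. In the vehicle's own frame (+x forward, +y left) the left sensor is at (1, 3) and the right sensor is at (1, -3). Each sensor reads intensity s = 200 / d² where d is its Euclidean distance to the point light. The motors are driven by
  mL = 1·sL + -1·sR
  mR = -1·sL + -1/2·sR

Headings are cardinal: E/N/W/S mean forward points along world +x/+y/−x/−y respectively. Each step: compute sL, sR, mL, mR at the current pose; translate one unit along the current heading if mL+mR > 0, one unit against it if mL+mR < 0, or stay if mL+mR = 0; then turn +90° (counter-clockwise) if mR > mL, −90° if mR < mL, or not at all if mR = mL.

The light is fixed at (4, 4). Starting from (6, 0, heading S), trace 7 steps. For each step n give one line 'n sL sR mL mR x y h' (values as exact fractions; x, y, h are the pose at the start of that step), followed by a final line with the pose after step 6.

n=0: pose=(6,0,S); sL=4, sR=100/13; mL=-48/13, mR=-102/13; mL+mR=-150/13 → advance -1; mR−mL=-54/13 → turn -1·90°
n=1: pose=(6,1,W); sL=200/37, sR=200; mL=-7200/37, mR=-3900/37; mL+mR=-300 → advance -1; mR−mL=3300/37 → turn +1·90°
n=2: pose=(7,1,S); sL=50/13, sR=25/2; mL=-225/26, mR=-525/52; mL+mR=-75/4 → advance -1; mR−mL=-75/52 → turn -1·90°
n=3: pose=(7,2,W); sL=200/29, sR=40; mL=-960/29, mR=-780/29; mL+mR=-60 → advance -1; mR−mL=180/29 → turn +1·90°
n=4: pose=(8,2,S); sL=100/29, sR=20; mL=-480/29, mR=-390/29; mL+mR=-30 → advance -1; mR−mL=90/29 → turn +1·90°
n=5: pose=(8,3,E); sL=200/29, sR=200/41; mL=2400/1189, mR=-11100/1189; mL+mR=-300/41 → advance -1; mR−mL=-13500/1189 → turn -1·90°
n=6: pose=(7,3,S); sL=5, sR=50; mL=-45, mR=-30; mL+mR=-75 → advance -1; mR−mL=15 → turn +1·90°

0 4 100/13 -48/13 -102/13 6 0 S
1 200/37 200 -7200/37 -3900/37 6 1 W
2 50/13 25/2 -225/26 -525/52 7 1 S
3 200/29 40 -960/29 -780/29 7 2 W
4 100/29 20 -480/29 -390/29 8 2 S
5 200/29 200/41 2400/1189 -11100/1189 8 3 E
6 5 50 -45 -30 7 3 S
final 7 4 E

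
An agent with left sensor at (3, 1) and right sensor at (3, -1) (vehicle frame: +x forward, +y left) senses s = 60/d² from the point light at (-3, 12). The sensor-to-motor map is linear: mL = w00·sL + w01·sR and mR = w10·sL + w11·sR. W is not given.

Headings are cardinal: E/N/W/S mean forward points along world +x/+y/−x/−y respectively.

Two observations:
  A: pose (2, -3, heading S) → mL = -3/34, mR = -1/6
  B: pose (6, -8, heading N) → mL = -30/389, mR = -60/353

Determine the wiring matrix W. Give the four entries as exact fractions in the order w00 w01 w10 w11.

0 -1/2 -1 0

obs A: pose=(2,-3,S) → sL=1/6, sR=3/17, mL=-3/34, mR=-1/6
obs B: pose=(6,-8,N) → sL=60/353, sR=60/389, mL=-30/389, mR=-60/353
sensor matrix S = [[1/6, 3/17], [60/353, 60/389]]; det S = -10010/2334389
solve [mL_A; mL_B] = S·[w00; w01] and [mR_A; mR_B] = S·[w10; w11]:
  w00 = 0, w01 = -1/2, w10 = -1, w11 = 0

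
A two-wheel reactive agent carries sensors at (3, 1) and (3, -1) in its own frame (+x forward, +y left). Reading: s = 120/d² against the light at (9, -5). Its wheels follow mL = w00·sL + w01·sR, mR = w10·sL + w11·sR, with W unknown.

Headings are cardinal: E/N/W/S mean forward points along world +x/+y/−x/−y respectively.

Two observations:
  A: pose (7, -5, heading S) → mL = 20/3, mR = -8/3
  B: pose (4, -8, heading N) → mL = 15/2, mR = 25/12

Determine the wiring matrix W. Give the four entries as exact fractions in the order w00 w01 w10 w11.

obs A: pose=(7,-5,S) → sL=12, sR=20/3, mL=20/3, mR=-8/3
obs B: pose=(4,-8,N) → sL=10/3, sR=15/2, mL=15/2, mR=25/12
sensor matrix S = [[12, 20/3], [10/3, 15/2]]; det S = 610/9
solve [mL_A; mL_B] = S·[w00; w01] and [mR_A; mR_B] = S·[w10; w11]:
  w00 = 0, w01 = 1, w10 = -1/2, w11 = 1/2

0 1 -1/2 1/2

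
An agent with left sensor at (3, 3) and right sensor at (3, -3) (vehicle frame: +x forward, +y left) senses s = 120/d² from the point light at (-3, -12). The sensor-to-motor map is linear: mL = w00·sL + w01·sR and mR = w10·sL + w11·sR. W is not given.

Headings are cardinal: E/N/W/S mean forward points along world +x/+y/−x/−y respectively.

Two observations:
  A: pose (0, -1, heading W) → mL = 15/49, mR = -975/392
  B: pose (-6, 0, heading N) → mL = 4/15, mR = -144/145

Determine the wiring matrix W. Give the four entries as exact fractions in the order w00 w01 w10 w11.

0 1/2 -1 -1

obs A: pose=(0,-1,W) → sL=15/8, sR=30/49, mL=15/49, mR=-975/392
obs B: pose=(-6,0,N) → sL=40/87, sR=8/15, mL=4/15, mR=-144/145
sensor matrix S = [[15/8, 30/49], [40/87, 8/15]]; det S = 1021/1421
solve [mL_A; mL_B] = S·[w00; w01] and [mR_A; mR_B] = S·[w10; w11]:
  w00 = 0, w01 = 1/2, w10 = -1, w11 = -1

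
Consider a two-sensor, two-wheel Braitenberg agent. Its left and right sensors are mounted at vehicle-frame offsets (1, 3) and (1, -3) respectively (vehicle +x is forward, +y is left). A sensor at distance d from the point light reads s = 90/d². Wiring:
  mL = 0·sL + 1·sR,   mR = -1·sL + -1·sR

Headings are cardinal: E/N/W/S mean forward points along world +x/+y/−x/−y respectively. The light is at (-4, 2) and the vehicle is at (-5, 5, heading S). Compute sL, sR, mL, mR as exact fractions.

45/4 9/2 9/2 -63/4

left sensor world pos  = (-2, 4); dL² = 8
right sensor world pos = (-8, 4); dR² = 20
sL = 90/8 = 45/4
sR = 90/20 = 9/2
mL = 0·sL + 1·sR = 9/2
mR = -1·sL + -1·sR = -63/4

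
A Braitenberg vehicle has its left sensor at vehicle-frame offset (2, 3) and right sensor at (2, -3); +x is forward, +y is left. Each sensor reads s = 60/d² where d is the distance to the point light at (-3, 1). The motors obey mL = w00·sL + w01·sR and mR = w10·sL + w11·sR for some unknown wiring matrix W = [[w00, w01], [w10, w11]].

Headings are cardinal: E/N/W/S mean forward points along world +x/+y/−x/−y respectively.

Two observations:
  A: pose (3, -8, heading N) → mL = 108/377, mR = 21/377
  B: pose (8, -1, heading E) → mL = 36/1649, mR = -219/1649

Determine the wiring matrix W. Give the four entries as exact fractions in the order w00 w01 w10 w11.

obs A: pose=(3,-8,N) → sL=30/29, sR=6/13, mL=108/377, mR=21/377
obs B: pose=(8,-1,E) → sL=6/17, sR=30/97, mL=36/1649, mR=-219/1649
sensor matrix S = [[30/29, 6/13], [6/17, 30/97]]; det S = 97632/621673
solve [mL_A; mL_B] = S·[w00; w01] and [mR_A; mR_B] = S·[w10; w11]:
  w00 = 1/2, w01 = -1/2, w10 = 1/2, w11 = -1

1/2 -1/2 1/2 -1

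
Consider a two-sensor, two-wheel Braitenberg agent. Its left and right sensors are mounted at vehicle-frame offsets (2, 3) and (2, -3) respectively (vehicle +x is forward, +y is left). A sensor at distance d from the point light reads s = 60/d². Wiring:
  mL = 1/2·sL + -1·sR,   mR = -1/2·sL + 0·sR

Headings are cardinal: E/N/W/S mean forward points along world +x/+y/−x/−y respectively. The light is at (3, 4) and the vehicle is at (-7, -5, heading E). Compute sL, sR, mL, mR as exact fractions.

3/5 15/52 3/260 -3/10

left sensor world pos  = (-5, -2); dL² = 100
right sensor world pos = (-5, -8); dR² = 208
sL = 60/100 = 3/5
sR = 60/208 = 15/52
mL = 1/2·sL + -1·sR = 3/260
mR = -1/2·sL + 0·sR = -3/10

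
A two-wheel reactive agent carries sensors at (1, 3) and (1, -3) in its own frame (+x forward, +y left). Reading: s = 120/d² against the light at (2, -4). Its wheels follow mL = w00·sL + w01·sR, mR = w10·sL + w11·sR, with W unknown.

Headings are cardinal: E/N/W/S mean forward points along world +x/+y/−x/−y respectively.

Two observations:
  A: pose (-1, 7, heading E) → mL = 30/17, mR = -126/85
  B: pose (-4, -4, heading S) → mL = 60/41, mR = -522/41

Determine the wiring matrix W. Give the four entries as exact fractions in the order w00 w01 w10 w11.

0 1 -1 -1/2

obs A: pose=(-1,7,E) → sL=3/5, sR=30/17, mL=30/17, mR=-126/85
obs B: pose=(-4,-4,S) → sL=12, sR=60/41, mL=60/41, mR=-522/41
sensor matrix S = [[3/5, 30/17], [12, 60/41]]; det S = -14148/697
solve [mL_A; mL_B] = S·[w00; w01] and [mR_A; mR_B] = S·[w10; w11]:
  w00 = 0, w01 = 1, w10 = -1, w11 = -1/2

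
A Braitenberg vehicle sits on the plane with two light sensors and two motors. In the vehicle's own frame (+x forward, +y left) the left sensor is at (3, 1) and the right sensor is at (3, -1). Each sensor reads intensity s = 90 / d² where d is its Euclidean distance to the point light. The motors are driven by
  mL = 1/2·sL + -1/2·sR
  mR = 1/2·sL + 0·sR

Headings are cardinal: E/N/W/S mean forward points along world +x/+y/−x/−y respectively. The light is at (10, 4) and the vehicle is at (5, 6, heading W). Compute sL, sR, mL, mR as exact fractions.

18/13 90/73 72/949 9/13

left sensor world pos  = (2, 5); dL² = 65
right sensor world pos = (2, 7); dR² = 73
sL = 90/65 = 18/13
sR = 90/73 = 90/73
mL = 1/2·sL + -1/2·sR = 72/949
mR = 1/2·sL + 0·sR = 9/13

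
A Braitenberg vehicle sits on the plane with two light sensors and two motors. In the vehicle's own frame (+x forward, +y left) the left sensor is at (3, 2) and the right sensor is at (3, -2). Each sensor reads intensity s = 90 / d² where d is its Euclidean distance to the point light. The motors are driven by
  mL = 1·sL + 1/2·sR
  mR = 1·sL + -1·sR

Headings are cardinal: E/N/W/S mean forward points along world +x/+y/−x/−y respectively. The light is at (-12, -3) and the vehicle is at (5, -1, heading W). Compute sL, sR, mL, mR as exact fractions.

left sensor world pos  = (2, -3); dL² = 196
right sensor world pos = (2, 1); dR² = 212
sL = 90/196 = 45/98
sR = 90/212 = 45/106
mL = 1·sL + 1/2·sR = 6975/10388
mR = 1·sL + -1·sR = 90/2597

45/98 45/106 6975/10388 90/2597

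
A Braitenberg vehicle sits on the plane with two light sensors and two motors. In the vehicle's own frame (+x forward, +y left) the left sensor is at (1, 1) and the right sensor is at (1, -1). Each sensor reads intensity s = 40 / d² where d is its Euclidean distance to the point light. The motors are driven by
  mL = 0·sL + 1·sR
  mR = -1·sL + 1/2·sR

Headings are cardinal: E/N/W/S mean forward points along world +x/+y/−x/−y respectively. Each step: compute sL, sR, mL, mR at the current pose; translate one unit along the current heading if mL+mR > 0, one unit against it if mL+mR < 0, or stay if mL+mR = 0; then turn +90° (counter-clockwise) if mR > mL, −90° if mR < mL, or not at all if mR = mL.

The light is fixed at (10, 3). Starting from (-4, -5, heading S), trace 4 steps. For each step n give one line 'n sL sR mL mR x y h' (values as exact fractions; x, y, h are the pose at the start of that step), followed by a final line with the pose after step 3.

0 4/25 20/153 20/153 -362/3825 -4 -5 S
1 8/65 40/289 40/289 -1012/18785 -4 -6 W
2 1/8 2/13 2/13 -5/104 -5 -6 N
3 8/49 40/277 40/277 -1236/13573 -5 -5 E
final -4 -5 S

n=0: pose=(-4,-5,S); sL=4/25, sR=20/153; mL=20/153, mR=-362/3825; mL+mR=46/1275 → advance +1; mR−mL=-862/3825 → turn -1·90°
n=1: pose=(-4,-6,W); sL=8/65, sR=40/289; mL=40/289, mR=-1012/18785; mL+mR=1588/18785 → advance +1; mR−mL=-3612/18785 → turn -1·90°
n=2: pose=(-5,-6,N); sL=1/8, sR=2/13; mL=2/13, mR=-5/104; mL+mR=11/104 → advance +1; mR−mL=-21/104 → turn -1·90°
n=3: pose=(-5,-5,E); sL=8/49, sR=40/277; mL=40/277, mR=-1236/13573; mL+mR=724/13573 → advance +1; mR−mL=-3196/13573 → turn -1·90°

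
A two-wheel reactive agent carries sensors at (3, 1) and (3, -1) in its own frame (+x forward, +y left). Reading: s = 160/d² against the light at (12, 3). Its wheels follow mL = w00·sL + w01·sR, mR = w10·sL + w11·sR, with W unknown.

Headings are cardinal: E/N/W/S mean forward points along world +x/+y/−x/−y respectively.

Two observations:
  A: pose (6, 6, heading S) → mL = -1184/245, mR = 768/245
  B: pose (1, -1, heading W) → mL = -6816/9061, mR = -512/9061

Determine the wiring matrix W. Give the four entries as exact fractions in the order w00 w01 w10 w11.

obs A: pose=(6,6,S) → sL=32/5, sR=160/49, mL=-1184/245, mR=768/245
obs B: pose=(1,-1,W) → sL=160/221, sR=32/41, mL=-6816/9061, mR=-512/9061
sensor matrix S = [[32/5, 160/49], [160/221, 32/41]]; det S = 5840896/2219945
solve [mL_A; mL_B] = S·[w00; w01] and [mR_A; mR_B] = S·[w10; w11]:
  w00 = -1/2, w01 = -1/2, w10 = 1, w11 = -1

-1/2 -1/2 1 -1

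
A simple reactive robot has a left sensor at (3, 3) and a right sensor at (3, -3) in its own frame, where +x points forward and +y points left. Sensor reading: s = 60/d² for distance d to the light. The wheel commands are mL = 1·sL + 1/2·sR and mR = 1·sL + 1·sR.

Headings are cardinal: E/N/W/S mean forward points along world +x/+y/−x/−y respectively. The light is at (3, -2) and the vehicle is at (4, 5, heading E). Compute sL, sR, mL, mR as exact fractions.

left sensor world pos  = (7, 8); dL² = 116
right sensor world pos = (7, 2); dR² = 32
sL = 60/116 = 15/29
sR = 60/32 = 15/8
mL = 1·sL + 1/2·sR = 675/464
mR = 1·sL + 1·sR = 555/232

15/29 15/8 675/464 555/232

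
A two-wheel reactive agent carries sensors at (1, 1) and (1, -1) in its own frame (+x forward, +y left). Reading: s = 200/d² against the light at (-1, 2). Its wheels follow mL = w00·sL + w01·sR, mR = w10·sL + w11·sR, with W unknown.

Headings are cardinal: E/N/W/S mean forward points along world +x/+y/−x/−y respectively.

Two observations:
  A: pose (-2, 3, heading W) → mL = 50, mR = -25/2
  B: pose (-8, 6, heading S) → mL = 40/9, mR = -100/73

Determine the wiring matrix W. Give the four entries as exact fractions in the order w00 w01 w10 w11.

obs A: pose=(-2,3,W) → sL=50, sR=25, mL=50, mR=-25/2
obs B: pose=(-8,6,S) → sL=40/9, sR=200/73, mL=40/9, mR=-100/73
sensor matrix S = [[50, 25], [40/9, 200/73]]; det S = 17000/657
solve [mL_A; mL_B] = S·[w00; w01] and [mR_A; mR_B] = S·[w10; w11]:
  w00 = 1, w01 = 0, w10 = 0, w11 = -1/2

1 0 0 -1/2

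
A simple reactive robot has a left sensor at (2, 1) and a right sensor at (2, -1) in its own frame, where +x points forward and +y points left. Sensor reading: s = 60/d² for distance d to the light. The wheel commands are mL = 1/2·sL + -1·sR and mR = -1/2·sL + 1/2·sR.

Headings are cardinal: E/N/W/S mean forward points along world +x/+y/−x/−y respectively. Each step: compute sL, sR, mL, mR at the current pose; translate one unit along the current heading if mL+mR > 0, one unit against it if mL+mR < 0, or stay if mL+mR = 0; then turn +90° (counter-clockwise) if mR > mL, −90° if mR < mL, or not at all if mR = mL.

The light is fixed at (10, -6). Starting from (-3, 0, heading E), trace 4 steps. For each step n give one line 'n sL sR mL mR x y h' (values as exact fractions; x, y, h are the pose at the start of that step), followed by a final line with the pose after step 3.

0 6/17 30/73 -291/1241 36/1241 -3 0 E
1 60/289 60/233 -10350/67337 1680/67337 -4 0 N
2 15/68 15/73 -945/9928 -75/9928 -4 -1 W
3 20/51 12/41 -202/2091 -104/2091 -3 -1 S
final -3 0 E

n=0: pose=(-3,0,E); sL=6/17, sR=30/73; mL=-291/1241, mR=36/1241; mL+mR=-15/73 → advance -1; mR−mL=327/1241 → turn +1·90°
n=1: pose=(-4,0,N); sL=60/289, sR=60/233; mL=-10350/67337, mR=1680/67337; mL+mR=-30/233 → advance -1; mR−mL=12030/67337 → turn +1·90°
n=2: pose=(-4,-1,W); sL=15/68, sR=15/73; mL=-945/9928, mR=-75/9928; mL+mR=-15/146 → advance -1; mR−mL=435/4964 → turn +1·90°
n=3: pose=(-3,-1,S); sL=20/51, sR=12/41; mL=-202/2091, mR=-104/2091; mL+mR=-6/41 → advance -1; mR−mL=98/2091 → turn +1·90°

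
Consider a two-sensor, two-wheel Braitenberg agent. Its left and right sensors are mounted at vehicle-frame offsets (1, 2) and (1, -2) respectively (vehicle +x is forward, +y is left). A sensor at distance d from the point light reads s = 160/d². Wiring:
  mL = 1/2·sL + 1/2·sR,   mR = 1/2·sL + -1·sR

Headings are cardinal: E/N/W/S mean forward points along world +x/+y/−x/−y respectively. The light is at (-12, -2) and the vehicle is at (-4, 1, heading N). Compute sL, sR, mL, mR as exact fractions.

40/13 40/29 840/377 60/377

left sensor world pos  = (-6, 2); dL² = 52
right sensor world pos = (-2, 2); dR² = 116
sL = 160/52 = 40/13
sR = 160/116 = 40/29
mL = 1/2·sL + 1/2·sR = 840/377
mR = 1/2·sL + -1·sR = 60/377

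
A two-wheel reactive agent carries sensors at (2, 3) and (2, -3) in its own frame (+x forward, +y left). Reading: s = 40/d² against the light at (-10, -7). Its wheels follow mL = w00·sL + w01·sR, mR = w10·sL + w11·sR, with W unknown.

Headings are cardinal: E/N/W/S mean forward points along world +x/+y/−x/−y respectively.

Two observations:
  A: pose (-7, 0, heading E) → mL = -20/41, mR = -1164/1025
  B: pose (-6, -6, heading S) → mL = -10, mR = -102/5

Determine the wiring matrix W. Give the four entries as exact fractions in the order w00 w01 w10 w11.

0 -1/2 -1/2 -1

obs A: pose=(-7,0,E) → sL=8/25, sR=40/41, mL=-20/41, mR=-1164/1025
obs B: pose=(-6,-6,S) → sL=4/5, sR=20, mL=-10, mR=-102/5
sensor matrix S = [[8/25, 40/41], [4/5, 20]]; det S = 1152/205
solve [mL_A; mL_B] = S·[w00; w01] and [mR_A; mR_B] = S·[w10; w11]:
  w00 = 0, w01 = -1/2, w10 = -1/2, w11 = -1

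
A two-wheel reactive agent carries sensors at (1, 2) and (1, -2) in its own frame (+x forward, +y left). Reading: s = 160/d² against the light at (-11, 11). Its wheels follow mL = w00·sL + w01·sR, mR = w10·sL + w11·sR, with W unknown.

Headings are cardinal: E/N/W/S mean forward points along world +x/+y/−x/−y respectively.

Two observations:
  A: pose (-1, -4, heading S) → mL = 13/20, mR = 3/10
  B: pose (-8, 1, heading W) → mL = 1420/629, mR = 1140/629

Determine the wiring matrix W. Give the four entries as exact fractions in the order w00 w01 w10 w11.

1 1/2 -1/2 1

obs A: pose=(-1,-4,S) → sL=2/5, sR=1/2, mL=13/20, mR=3/10
obs B: pose=(-8,1,W) → sL=40/37, sR=40/17, mL=1420/629, mR=1140/629
sensor matrix S = [[2/5, 1/2], [40/37, 40/17]]; det S = 252/629
solve [mL_A; mL_B] = S·[w00; w01] and [mR_A; mR_B] = S·[w10; w11]:
  w00 = 1, w01 = 1/2, w10 = -1/2, w11 = 1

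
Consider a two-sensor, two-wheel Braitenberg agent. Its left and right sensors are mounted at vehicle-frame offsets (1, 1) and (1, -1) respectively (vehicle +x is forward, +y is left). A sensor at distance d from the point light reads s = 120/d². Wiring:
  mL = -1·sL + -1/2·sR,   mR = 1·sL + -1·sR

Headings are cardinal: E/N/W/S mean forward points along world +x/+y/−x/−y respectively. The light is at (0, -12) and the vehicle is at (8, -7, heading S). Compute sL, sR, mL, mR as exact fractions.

left sensor world pos  = (9, -8); dL² = 97
right sensor world pos = (7, -8); dR² = 65
sL = 120/97 = 120/97
sR = 120/65 = 24/13
mL = -1·sL + -1/2·sR = -2724/1261
mR = 1·sL + -1·sR = -768/1261

120/97 24/13 -2724/1261 -768/1261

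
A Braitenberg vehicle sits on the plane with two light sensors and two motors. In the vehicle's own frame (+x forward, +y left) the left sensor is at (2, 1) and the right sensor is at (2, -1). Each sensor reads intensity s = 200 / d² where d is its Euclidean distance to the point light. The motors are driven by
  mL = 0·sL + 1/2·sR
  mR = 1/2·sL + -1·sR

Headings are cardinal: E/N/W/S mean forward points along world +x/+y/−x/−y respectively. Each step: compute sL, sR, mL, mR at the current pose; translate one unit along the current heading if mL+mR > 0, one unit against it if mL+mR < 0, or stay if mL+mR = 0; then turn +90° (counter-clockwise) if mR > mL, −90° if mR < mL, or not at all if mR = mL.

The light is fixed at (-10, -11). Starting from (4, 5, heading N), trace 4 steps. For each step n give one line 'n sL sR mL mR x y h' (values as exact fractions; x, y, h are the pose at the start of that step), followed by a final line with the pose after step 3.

0 200/493 200/549 100/549 -43700/270657 4 5 N
1 10/29 25/64 25/128 -405/1856 4 6 E
2 200/421 200/369 100/369 -47300/155349 3 6 S
3 20/41 100/241 50/241 -1690/9881 3 7 W
final 2 7 N

n=0: pose=(4,5,N); sL=200/493, sR=200/549; mL=100/549, mR=-43700/270657; mL+mR=5600/270657 → advance +1; mR−mL=-31000/90219 → turn -1·90°
n=1: pose=(4,6,E); sL=10/29, sR=25/64; mL=25/128, mR=-405/1856; mL+mR=-85/3712 → advance -1; mR−mL=-1535/3712 → turn -1·90°
n=2: pose=(3,6,S); sL=200/421, sR=200/369; mL=100/369, mR=-47300/155349; mL+mR=-5200/155349 → advance -1; mR−mL=-29800/51783 → turn -1·90°
n=3: pose=(3,7,W); sL=20/41, sR=100/241; mL=50/241, mR=-1690/9881; mL+mR=360/9881 → advance +1; mR−mL=-3740/9881 → turn -1·90°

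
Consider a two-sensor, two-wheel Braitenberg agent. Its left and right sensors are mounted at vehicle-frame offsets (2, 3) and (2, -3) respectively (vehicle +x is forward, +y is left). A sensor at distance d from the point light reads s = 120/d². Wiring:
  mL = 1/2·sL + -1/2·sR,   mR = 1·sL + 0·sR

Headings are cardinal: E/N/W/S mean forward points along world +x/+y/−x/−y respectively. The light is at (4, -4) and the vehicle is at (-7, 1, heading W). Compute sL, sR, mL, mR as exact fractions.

left sensor world pos  = (-9, -2); dL² = 173
right sensor world pos = (-9, 4); dR² = 233
sL = 120/173 = 120/173
sR = 120/233 = 120/233
mL = 1/2·sL + -1/2·sR = 3600/40309
mR = 1·sL + 0·sR = 120/173

120/173 120/233 3600/40309 120/173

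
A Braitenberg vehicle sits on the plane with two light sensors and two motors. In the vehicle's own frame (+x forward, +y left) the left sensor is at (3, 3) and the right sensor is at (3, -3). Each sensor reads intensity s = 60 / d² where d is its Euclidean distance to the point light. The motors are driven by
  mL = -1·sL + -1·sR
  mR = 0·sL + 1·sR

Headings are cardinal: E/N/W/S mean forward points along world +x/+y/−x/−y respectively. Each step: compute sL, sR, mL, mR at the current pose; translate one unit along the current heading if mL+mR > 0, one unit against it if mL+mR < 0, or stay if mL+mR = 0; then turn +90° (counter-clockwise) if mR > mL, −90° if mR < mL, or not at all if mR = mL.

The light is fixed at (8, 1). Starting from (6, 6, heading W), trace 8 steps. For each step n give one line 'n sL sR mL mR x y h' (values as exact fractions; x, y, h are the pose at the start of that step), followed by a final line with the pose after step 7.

0 60/29 60/89 -7080/2581 60/89 6 6 W
1 15/2 3 -21/2 3 7 6 S
2 12/17 60/13 -1176/221 60/13 7 7 E
3 30/53 30/41 -2820/2173 30/41 6 7 N
4 60/29 60/89 -7080/2581 60/89 6 6 W
5 15/2 3 -21/2 3 7 6 S
6 12/17 60/13 -1176/221 60/13 7 7 E
7 30/53 30/41 -2820/2173 30/41 6 7 N
final 6 6 W

n=0: pose=(6,6,W); sL=60/29, sR=60/89; mL=-7080/2581, mR=60/89; mL+mR=-60/29 → advance -1; mR−mL=8820/2581 → turn +1·90°
n=1: pose=(7,6,S); sL=15/2, sR=3; mL=-21/2, mR=3; mL+mR=-15/2 → advance -1; mR−mL=27/2 → turn +1·90°
n=2: pose=(7,7,E); sL=12/17, sR=60/13; mL=-1176/221, mR=60/13; mL+mR=-12/17 → advance -1; mR−mL=2196/221 → turn +1·90°
n=3: pose=(6,7,N); sL=30/53, sR=30/41; mL=-2820/2173, mR=30/41; mL+mR=-30/53 → advance -1; mR−mL=4410/2173 → turn +1·90°
n=4: pose=(6,6,W); sL=60/29, sR=60/89; mL=-7080/2581, mR=60/89; mL+mR=-60/29 → advance -1; mR−mL=8820/2581 → turn +1·90°
n=5: pose=(7,6,S); sL=15/2, sR=3; mL=-21/2, mR=3; mL+mR=-15/2 → advance -1; mR−mL=27/2 → turn +1·90°
n=6: pose=(7,7,E); sL=12/17, sR=60/13; mL=-1176/221, mR=60/13; mL+mR=-12/17 → advance -1; mR−mL=2196/221 → turn +1·90°
n=7: pose=(6,7,N); sL=30/53, sR=30/41; mL=-2820/2173, mR=30/41; mL+mR=-30/53 → advance -1; mR−mL=4410/2173 → turn +1·90°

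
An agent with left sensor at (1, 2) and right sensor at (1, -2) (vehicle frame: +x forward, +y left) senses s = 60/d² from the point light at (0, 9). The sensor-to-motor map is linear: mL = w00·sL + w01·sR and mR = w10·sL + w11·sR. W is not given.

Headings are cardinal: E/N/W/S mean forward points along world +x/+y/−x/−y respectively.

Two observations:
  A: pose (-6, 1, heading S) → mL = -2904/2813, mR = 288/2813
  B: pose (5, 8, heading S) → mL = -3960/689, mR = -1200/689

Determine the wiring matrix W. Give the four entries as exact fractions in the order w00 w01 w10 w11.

obs A: pose=(-6,1,S) → sL=60/97, sR=12/29, mL=-2904/2813, mR=288/2813
obs B: pose=(5,8,S) → sL=60/53, sR=60/13, mL=-3960/689, mR=-1200/689
sensor matrix S = [[60/97, 12/29], [60/53, 60/13]]; det S = 4625280/1938157
solve [mL_A; mL_B] = S·[w00; w01] and [mR_A; mR_B] = S·[w10; w11]:
  w00 = -1, w01 = -1, w10 = 1/2, w11 = -1/2

-1 -1 1/2 -1/2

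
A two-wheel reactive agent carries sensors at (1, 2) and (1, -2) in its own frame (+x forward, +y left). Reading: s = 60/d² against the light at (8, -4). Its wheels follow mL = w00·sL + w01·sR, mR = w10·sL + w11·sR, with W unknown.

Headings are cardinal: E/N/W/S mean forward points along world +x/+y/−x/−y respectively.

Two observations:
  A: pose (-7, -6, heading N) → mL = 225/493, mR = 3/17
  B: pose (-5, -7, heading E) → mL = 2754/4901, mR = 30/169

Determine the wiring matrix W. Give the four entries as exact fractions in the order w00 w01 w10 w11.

obs A: pose=(-7,-6,N) → sL=6/29, sR=6/17, mL=225/493, mR=3/17
obs B: pose=(-5,-7,E) → sL=12/29, sR=60/169, mL=2754/4901, mR=30/169
sensor matrix S = [[6/29, 6/17], [12/29, 60/169]]; det S = -6048/83317
solve [mL_A; mL_B] = S·[w00; w01] and [mR_A; mR_B] = S·[w10; w11]:
  w00 = 1/2, w01 = 1, w10 = 0, w11 = 1/2

1/2 1 0 1/2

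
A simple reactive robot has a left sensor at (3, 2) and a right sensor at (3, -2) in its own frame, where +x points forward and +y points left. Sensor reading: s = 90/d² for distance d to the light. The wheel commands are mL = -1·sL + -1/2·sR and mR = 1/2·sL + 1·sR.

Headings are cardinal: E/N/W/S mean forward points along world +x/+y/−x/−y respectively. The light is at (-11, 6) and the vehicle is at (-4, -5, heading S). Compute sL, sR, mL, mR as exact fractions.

left sensor world pos  = (-2, -8); dL² = 277
right sensor world pos = (-6, -8); dR² = 221
sL = 90/277 = 90/277
sR = 90/221 = 90/221
mL = -1·sL + -1/2·sR = -32355/61217
mR = 1/2·sL + 1·sR = 34875/61217

90/277 90/221 -32355/61217 34875/61217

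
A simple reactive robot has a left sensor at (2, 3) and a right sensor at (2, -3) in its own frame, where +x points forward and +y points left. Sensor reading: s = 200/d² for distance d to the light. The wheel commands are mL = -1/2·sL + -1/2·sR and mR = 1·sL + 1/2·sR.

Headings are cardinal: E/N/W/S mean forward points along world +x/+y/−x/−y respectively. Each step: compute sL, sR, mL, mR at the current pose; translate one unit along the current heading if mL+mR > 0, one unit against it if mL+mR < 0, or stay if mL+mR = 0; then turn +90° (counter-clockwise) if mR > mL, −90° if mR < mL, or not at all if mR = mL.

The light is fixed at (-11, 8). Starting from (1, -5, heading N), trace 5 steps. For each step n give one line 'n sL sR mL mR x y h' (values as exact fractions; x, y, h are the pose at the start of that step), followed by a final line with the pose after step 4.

n=0: pose=(1,-5,N); sL=100/101, sR=100/173; mL=-13700/17473, mR=22350/17473; mL+mR=50/101 → advance +1; mR−mL=36050/17473 → turn +1·90°
n=1: pose=(1,-4,W); sL=8/13, sR=200/181; mL=-2024/2353, mR=2748/2353; mL+mR=4/13 → advance +1; mR−mL=4772/2353 → turn +1·90°
n=2: pose=(0,-4,S); sL=25/49, sR=10/13; mL=-815/1274, mR=570/637; mL+mR=25/98 → advance +1; mR−mL=1955/1274 → turn +1·90°
n=3: pose=(0,-5,E); sL=200/269, sR=8/17; mL=-2776/4573, mR=4476/4573; mL+mR=100/269 → advance +1; mR−mL=7252/4573 → turn +1·90°
n=4: pose=(1,-5,N); sL=100/101, sR=100/173; mL=-13700/17473, mR=22350/17473; mL+mR=50/101 → advance +1; mR−mL=36050/17473 → turn +1·90°

0 100/101 100/173 -13700/17473 22350/17473 1 -5 N
1 8/13 200/181 -2024/2353 2748/2353 1 -4 W
2 25/49 10/13 -815/1274 570/637 0 -4 S
3 200/269 8/17 -2776/4573 4476/4573 0 -5 E
4 100/101 100/173 -13700/17473 22350/17473 1 -5 N
final 1 -4 W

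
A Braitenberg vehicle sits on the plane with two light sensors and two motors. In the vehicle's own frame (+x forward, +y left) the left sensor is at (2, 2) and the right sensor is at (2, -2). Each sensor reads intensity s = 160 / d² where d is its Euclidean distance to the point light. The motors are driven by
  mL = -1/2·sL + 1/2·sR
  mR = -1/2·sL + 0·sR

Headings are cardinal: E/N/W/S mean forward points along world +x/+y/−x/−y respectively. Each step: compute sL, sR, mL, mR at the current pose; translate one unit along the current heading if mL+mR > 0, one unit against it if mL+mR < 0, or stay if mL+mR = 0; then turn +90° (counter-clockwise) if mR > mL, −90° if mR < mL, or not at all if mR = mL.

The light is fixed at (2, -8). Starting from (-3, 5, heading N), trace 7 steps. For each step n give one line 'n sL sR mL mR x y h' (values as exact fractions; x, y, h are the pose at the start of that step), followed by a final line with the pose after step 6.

n=0: pose=(-3,5,N); sL=80/137, sR=80/117; mL=800/16029, mR=-40/137; mL+mR=-3880/16029 → advance -1; mR−mL=-40/117 → turn -1·90°
n=1: pose=(-3,4,E); sL=32/41, sR=160/109; mL=1536/4469, mR=-16/41; mL+mR=-208/4469 → advance -1; mR−mL=-80/109 → turn -1·90°
n=2: pose=(-4,4,S); sL=40/29, sR=40/41; mL=-240/1189, mR=-20/29; mL+mR=-1060/1189 → advance -1; mR−mL=-20/41 → turn -1·90°
n=3: pose=(-4,5,W); sL=32/37, sR=160/289; mL=-1664/10693, mR=-16/37; mL+mR=-6288/10693 → advance -1; mR−mL=-80/289 → turn -1·90°
n=4: pose=(-3,5,N); sL=80/137, sR=80/117; mL=800/16029, mR=-40/137; mL+mR=-3880/16029 → advance -1; mR−mL=-40/117 → turn -1·90°
n=5: pose=(-3,4,E); sL=32/41, sR=160/109; mL=1536/4469, mR=-16/41; mL+mR=-208/4469 → advance -1; mR−mL=-80/109 → turn -1·90°
n=6: pose=(-4,4,S); sL=40/29, sR=40/41; mL=-240/1189, mR=-20/29; mL+mR=-1060/1189 → advance -1; mR−mL=-20/41 → turn -1·90°

0 80/137 80/117 800/16029 -40/137 -3 5 N
1 32/41 160/109 1536/4469 -16/41 -3 4 E
2 40/29 40/41 -240/1189 -20/29 -4 4 S
3 32/37 160/289 -1664/10693 -16/37 -4 5 W
4 80/137 80/117 800/16029 -40/137 -3 5 N
5 32/41 160/109 1536/4469 -16/41 -3 4 E
6 40/29 40/41 -240/1189 -20/29 -4 4 S
final -4 5 W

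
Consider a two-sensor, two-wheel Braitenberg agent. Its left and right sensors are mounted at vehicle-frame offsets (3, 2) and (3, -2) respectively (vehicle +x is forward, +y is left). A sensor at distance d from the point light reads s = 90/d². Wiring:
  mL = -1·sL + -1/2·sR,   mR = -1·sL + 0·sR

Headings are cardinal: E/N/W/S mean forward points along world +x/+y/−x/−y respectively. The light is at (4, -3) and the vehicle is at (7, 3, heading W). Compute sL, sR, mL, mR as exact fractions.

left sensor world pos  = (4, 1); dL² = 16
right sensor world pos = (4, 5); dR² = 64
sL = 90/16 = 45/8
sR = 90/64 = 45/32
mL = -1·sL + -1/2·sR = -405/64
mR = -1·sL + 0·sR = -45/8

45/8 45/32 -405/64 -45/8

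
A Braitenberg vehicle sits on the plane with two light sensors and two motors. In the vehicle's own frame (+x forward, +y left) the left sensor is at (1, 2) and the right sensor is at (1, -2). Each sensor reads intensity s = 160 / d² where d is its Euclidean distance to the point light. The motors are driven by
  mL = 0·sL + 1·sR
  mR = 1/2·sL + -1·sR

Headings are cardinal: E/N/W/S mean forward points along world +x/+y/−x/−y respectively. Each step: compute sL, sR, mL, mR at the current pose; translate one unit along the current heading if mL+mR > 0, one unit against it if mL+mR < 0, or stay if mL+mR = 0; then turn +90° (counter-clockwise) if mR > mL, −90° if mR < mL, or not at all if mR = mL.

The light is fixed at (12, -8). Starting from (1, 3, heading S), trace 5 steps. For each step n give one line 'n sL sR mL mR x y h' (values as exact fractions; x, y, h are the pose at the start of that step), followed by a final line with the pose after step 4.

0 160/181 160/269 160/269 -7440/48689 1 3 S
1 10/13 5/9 5/9 -20/117 1 2 W
2 160/317 160/221 160/221 -33040/70057 0 2 N
3 16/29 80/101 80/101 -1512/2929 0 3 E
4 160/181 160/269 160/269 -7440/48689 1 3 S
final 1 2 W

n=0: pose=(1,3,S); sL=160/181, sR=160/269; mL=160/269, mR=-7440/48689; mL+mR=80/181 → advance +1; mR−mL=-36400/48689 → turn -1·90°
n=1: pose=(1,2,W); sL=10/13, sR=5/9; mL=5/9, mR=-20/117; mL+mR=5/13 → advance +1; mR−mL=-85/117 → turn -1·90°
n=2: pose=(0,2,N); sL=160/317, sR=160/221; mL=160/221, mR=-33040/70057; mL+mR=80/317 → advance +1; mR−mL=-83760/70057 → turn -1·90°
n=3: pose=(0,3,E); sL=16/29, sR=80/101; mL=80/101, mR=-1512/2929; mL+mR=8/29 → advance +1; mR−mL=-3832/2929 → turn -1·90°
n=4: pose=(1,3,S); sL=160/181, sR=160/269; mL=160/269, mR=-7440/48689; mL+mR=80/181 → advance +1; mR−mL=-36400/48689 → turn -1·90°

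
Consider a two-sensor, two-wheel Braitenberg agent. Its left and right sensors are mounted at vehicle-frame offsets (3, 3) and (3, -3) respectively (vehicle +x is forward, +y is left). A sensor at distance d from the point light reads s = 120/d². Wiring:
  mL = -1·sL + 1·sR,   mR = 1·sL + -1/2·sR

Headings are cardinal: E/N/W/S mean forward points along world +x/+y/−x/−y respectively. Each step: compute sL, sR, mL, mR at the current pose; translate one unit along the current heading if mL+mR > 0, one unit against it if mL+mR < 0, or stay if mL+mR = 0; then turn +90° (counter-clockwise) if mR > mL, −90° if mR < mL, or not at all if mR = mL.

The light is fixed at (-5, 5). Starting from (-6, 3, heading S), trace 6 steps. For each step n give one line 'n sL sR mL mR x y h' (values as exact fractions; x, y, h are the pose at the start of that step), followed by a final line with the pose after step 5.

0 120/29 120/41 -1440/1189 3180/1189 -6 3 S
1 30 3 -27 57/2 -6 2 E
2 40/3 40/3 0 20/3 -5 2 N
3 60/17 12 144/17 -42/17 -5 3 W
4 120/17 24 288/17 -84/17 -6 3 N
5 15 6 -9 12 -6 4 E
final -5 4 N

n=0: pose=(-6,3,S); sL=120/29, sR=120/41; mL=-1440/1189, mR=3180/1189; mL+mR=60/41 → advance +1; mR−mL=4620/1189 → turn +1·90°
n=1: pose=(-6,2,E); sL=30, sR=3; mL=-27, mR=57/2; mL+mR=3/2 → advance +1; mR−mL=111/2 → turn +1·90°
n=2: pose=(-5,2,N); sL=40/3, sR=40/3; mL=0, mR=20/3; mL+mR=20/3 → advance +1; mR−mL=20/3 → turn +1·90°
n=3: pose=(-5,3,W); sL=60/17, sR=12; mL=144/17, mR=-42/17; mL+mR=6 → advance +1; mR−mL=-186/17 → turn -1·90°
n=4: pose=(-6,3,N); sL=120/17, sR=24; mL=288/17, mR=-84/17; mL+mR=12 → advance +1; mR−mL=-372/17 → turn -1·90°
n=5: pose=(-6,4,E); sL=15, sR=6; mL=-9, mR=12; mL+mR=3 → advance +1; mR−mL=21 → turn +1·90°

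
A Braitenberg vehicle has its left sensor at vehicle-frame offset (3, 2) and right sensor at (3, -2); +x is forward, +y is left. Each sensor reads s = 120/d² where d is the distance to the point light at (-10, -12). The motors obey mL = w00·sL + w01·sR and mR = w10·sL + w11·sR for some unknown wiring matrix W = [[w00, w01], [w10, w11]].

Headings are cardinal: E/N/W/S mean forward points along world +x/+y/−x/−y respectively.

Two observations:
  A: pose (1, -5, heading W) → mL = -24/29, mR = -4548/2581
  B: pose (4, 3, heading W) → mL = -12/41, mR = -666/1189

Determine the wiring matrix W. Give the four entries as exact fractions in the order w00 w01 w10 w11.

0 -1 -1 -1/2

obs A: pose=(1,-5,W) → sL=120/89, sR=24/29, mL=-24/29, mR=-4548/2581
obs B: pose=(4,3,W) → sL=12/29, sR=12/41, mL=-12/41, mR=-666/1189
sensor matrix S = [[120/89, 24/29], [12/29, 12/41]]; det S = 160128/3068809
solve [mL_A; mL_B] = S·[w00; w01] and [mR_A; mR_B] = S·[w10; w11]:
  w00 = 0, w01 = -1, w10 = -1, w11 = -1/2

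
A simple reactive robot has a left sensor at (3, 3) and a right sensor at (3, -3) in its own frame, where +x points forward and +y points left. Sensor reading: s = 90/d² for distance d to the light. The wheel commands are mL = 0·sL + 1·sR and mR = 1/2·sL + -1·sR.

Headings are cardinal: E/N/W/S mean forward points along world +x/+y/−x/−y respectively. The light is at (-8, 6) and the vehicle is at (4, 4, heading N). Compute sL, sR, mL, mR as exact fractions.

45/41 45/113 45/113 1395/9266

left sensor world pos  = (1, 7); dL² = 82
right sensor world pos = (7, 7); dR² = 226
sL = 90/82 = 45/41
sR = 90/226 = 45/113
mL = 0·sL + 1·sR = 45/113
mR = 1/2·sL + -1·sR = 1395/9266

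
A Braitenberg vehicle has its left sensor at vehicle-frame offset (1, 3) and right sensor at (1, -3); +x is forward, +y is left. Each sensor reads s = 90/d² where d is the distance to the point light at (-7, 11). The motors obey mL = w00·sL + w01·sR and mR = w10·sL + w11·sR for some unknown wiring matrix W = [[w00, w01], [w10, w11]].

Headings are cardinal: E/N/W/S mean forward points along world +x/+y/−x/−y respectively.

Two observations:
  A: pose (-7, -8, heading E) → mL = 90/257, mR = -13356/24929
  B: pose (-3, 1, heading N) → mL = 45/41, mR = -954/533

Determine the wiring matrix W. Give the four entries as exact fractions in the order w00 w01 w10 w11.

obs A: pose=(-7,-8,E) → sL=90/257, sR=18/97, mL=90/257, mR=-13356/24929
obs B: pose=(-3,1,N) → sL=45/41, sR=9/13, mL=45/41, mR=-954/533
sensor matrix S = [[90/257, 18/97], [45/41, 9/13]]; det S = 515160/13287157
solve [mL_A; mL_B] = S·[w00; w01] and [mR_A; mR_B] = S·[w10; w11]:
  w00 = 1, w01 = 0, w10 = -1, w11 = -1

1 0 -1 -1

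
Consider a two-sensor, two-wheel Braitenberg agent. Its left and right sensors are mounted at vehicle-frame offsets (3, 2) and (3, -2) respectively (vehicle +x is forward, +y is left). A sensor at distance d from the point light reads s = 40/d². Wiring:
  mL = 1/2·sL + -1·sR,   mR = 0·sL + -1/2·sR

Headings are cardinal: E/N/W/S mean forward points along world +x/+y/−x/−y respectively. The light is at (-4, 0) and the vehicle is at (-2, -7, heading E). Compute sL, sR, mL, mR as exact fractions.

4/5 20/53 6/265 -10/53

left sensor world pos  = (1, -5); dL² = 50
right sensor world pos = (1, -9); dR² = 106
sL = 40/50 = 4/5
sR = 40/106 = 20/53
mL = 1/2·sL + -1·sR = 6/265
mR = 0·sL + -1/2·sR = -10/53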